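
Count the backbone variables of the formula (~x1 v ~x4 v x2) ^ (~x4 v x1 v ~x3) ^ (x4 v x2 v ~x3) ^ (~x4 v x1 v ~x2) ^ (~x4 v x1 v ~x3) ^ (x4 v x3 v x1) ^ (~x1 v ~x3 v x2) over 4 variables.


Find all satisfying assignments: 7 model(s).
Check which variables have the same value in every model.
No variable is fixed across all models.
Backbone size = 0.

0


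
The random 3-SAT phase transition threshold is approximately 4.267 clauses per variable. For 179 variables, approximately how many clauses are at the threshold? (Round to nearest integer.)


The 3-SAT phase transition occurs at approximately 4.267 clauses per variable.
m = 4.267 * 179 = 763.793.
Rounded to nearest integer: 764.

764


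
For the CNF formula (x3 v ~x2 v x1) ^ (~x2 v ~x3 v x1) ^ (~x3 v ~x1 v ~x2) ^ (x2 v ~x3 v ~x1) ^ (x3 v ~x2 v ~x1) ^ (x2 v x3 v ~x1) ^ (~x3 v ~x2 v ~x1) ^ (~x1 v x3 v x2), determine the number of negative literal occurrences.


Scan each clause for negated literals.
Clause 1: 1 negative; Clause 2: 2 negative; Clause 3: 3 negative; Clause 4: 2 negative; Clause 5: 2 negative; Clause 6: 1 negative; Clause 7: 3 negative; Clause 8: 1 negative.
Total negative literal occurrences = 15.

15


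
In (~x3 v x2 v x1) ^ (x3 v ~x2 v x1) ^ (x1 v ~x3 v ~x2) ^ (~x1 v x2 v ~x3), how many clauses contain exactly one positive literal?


A definite clause has exactly one positive literal.
Clause 1: 2 positive -> not definite
Clause 2: 2 positive -> not definite
Clause 3: 1 positive -> definite
Clause 4: 1 positive -> definite
Definite clause count = 2.

2


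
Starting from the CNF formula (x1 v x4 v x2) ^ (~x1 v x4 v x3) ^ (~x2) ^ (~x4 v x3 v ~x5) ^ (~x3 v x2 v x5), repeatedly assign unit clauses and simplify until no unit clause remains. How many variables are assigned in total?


Unit propagation repeatedly assigns the literal in any unit clause, then simplifies.
Assignments in order: x2 = F.
No further unit clauses remain.
Total variables assigned = 1.

1


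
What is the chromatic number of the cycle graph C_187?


An odd cycle cannot be 2-colored: alternating two colors around the cycle returns to the start with a conflict.
Since 187 is odd, three colors are required (and three suffice).
Chromatic number = 3.

3


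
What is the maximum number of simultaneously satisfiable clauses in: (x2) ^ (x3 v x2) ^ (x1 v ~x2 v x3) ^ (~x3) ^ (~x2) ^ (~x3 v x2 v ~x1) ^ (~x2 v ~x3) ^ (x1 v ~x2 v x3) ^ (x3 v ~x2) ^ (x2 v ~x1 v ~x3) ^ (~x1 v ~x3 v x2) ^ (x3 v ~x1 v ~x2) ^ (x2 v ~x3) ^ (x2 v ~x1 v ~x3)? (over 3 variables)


Enumerate all 8 truth assignments.
For each, count how many of the 14 clauses are satisfied.
The formula is not fully satisfiable, so the maximum is below 14.
Maximum simultaneously satisfiable clauses = 12.

12


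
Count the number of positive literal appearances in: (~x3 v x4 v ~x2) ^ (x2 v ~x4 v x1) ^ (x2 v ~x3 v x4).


Scan each clause for unnegated literals.
Clause 1: 1 positive; Clause 2: 2 positive; Clause 3: 2 positive.
Total positive literal occurrences = 5.

5


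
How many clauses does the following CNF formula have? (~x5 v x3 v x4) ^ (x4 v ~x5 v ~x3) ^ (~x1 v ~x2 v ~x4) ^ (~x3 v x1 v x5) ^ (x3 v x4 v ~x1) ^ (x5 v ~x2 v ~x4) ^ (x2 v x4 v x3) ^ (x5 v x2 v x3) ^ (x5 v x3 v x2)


Each group enclosed in parentheses joined by ^ is one clause.
Counting the conjuncts: 9 clauses.

9


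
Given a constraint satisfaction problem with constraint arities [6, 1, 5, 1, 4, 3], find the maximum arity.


The arities are: 6, 1, 5, 1, 4, 3.
Scan for the maximum value.
Maximum arity = 6.

6


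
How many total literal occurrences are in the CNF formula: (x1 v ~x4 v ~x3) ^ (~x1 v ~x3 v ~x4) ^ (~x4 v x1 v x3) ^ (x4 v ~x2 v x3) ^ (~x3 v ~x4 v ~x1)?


Clause lengths: 3, 3, 3, 3, 3.
Sum = 3 + 3 + 3 + 3 + 3 = 15.

15


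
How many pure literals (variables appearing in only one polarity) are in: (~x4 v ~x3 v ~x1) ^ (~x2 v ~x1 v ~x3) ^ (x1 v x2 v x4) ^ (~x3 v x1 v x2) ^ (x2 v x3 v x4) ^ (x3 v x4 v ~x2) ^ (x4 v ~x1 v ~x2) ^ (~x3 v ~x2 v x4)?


A pure literal appears in only one polarity across all clauses.
No pure literals found.
Count = 0.

0


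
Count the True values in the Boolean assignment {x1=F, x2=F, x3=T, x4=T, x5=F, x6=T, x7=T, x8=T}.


The weight is the number of variables assigned True.
True variables: x3, x4, x6, x7, x8.
Weight = 5.

5


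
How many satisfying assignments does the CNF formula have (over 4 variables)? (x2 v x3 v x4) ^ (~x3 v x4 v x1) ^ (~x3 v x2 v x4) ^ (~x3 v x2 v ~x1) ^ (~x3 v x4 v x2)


Enumerate all 16 truth assignments over 4 variables.
Test each against every clause.
Satisfying assignments found: 10.

10


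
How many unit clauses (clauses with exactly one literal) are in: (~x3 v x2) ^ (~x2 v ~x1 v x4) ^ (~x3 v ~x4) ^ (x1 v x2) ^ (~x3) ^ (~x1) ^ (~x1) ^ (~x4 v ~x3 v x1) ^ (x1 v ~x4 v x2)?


A unit clause contains exactly one literal.
Unit clauses found: (~x3), (~x1), (~x1).
Count = 3.

3


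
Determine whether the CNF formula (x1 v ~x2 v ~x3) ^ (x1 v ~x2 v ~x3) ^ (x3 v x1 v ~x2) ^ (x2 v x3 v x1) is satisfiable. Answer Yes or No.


Check all 8 possible truth assignments.
Number of satisfying assignments found: 5.
The formula is satisfiable.

Yes


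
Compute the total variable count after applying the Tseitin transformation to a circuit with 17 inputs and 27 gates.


The Tseitin transformation introduces one auxiliary variable per gate.
Total variables = inputs + gates = 17 + 27 = 44.

44


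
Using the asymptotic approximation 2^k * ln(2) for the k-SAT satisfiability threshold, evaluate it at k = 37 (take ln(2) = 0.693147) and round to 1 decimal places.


Using the asymptotic formula: threshold ~ 2^k * ln(2).
2^37 = 137438953472.
137438953472 * 0.693147 = 95265398282.3.

95265398282.3


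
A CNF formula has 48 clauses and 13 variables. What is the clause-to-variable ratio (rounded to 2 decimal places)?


Clause-to-variable ratio = clauses / variables.
48 / 13 = 3.69.

3.69


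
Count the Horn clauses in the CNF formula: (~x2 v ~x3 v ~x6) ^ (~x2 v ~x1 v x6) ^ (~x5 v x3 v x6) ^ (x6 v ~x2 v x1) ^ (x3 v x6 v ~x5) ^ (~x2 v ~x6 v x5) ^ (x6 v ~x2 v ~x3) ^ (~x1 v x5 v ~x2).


A Horn clause has at most one positive literal.
Clause 1: 0 positive lit(s) -> Horn
Clause 2: 1 positive lit(s) -> Horn
Clause 3: 2 positive lit(s) -> not Horn
Clause 4: 2 positive lit(s) -> not Horn
Clause 5: 2 positive lit(s) -> not Horn
Clause 6: 1 positive lit(s) -> Horn
Clause 7: 1 positive lit(s) -> Horn
Clause 8: 1 positive lit(s) -> Horn
Total Horn clauses = 5.

5


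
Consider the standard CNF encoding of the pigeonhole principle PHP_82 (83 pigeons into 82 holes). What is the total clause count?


The PHP encoding has two parts:
1) At-least-one-hole clauses: 83 (one per pigeon, each with 82 literals).
2) At-most-one-pigeon-per-hole clauses: 82 holes * C(83,2) = 82 * 3403 = 279046.
Total clauses = 83 + 279046 = 279129.

279129


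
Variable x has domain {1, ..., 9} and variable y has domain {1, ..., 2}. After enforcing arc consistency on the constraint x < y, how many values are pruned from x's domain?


For the constraint x < y, x needs a supporting value in y's domain.
x can be at most 1 (one less than y's maximum).
Valid x values from domain: 1 out of 9.
Pruned = 9 - 1 = 8.

8


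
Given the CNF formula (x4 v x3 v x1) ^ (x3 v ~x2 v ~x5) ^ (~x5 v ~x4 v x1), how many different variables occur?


Identify each distinct variable in the formula.
Variables found: x1, x2, x3, x4, x5.
Total distinct variables = 5.

5


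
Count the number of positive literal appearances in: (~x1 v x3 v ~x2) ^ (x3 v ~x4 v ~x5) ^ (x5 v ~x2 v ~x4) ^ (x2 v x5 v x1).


Scan each clause for unnegated literals.
Clause 1: 1 positive; Clause 2: 1 positive; Clause 3: 1 positive; Clause 4: 3 positive.
Total positive literal occurrences = 6.

6


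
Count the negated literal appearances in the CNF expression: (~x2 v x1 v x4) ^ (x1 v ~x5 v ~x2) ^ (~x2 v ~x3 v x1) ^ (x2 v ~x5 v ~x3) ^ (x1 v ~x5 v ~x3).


Scan each clause for negated literals.
Clause 1: 1 negative; Clause 2: 2 negative; Clause 3: 2 negative; Clause 4: 2 negative; Clause 5: 2 negative.
Total negative literal occurrences = 9.

9


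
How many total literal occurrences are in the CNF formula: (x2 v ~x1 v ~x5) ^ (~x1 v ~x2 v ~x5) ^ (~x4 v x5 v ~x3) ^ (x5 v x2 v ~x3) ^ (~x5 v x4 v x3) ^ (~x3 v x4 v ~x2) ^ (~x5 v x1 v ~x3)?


Clause lengths: 3, 3, 3, 3, 3, 3, 3.
Sum = 3 + 3 + 3 + 3 + 3 + 3 + 3 = 21.

21


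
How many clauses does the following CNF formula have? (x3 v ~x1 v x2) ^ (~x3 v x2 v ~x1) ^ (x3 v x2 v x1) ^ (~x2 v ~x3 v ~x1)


Each group enclosed in parentheses joined by ^ is one clause.
Counting the conjuncts: 4 clauses.

4


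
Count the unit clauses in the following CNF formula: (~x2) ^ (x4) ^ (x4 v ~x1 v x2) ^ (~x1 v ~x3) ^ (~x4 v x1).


A unit clause contains exactly one literal.
Unit clauses found: (~x2), (x4).
Count = 2.

2


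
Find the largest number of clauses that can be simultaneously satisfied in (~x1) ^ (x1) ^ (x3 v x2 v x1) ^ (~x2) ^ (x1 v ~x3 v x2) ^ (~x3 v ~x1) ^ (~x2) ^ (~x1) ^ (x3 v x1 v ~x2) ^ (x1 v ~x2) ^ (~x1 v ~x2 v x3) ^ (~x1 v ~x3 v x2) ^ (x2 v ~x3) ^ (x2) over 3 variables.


Enumerate all 8 truth assignments.
For each, count how many of the 14 clauses are satisfied.
The formula is not fully satisfiable, so the maximum is below 14.
Maximum simultaneously satisfiable clauses = 11.

11


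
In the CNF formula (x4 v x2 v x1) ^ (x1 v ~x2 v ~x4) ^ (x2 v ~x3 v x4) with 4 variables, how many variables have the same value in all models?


Find all satisfying assignments: 11 model(s).
Check which variables have the same value in every model.
No variable is fixed across all models.
Backbone size = 0.

0


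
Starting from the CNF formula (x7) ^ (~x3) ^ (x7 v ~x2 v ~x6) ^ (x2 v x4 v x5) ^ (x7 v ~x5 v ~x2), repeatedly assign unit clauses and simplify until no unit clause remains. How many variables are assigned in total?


Unit propagation repeatedly assigns the literal in any unit clause, then simplifies.
Assignments in order: x7 = T, x3 = F.
No further unit clauses remain.
Total variables assigned = 2.

2


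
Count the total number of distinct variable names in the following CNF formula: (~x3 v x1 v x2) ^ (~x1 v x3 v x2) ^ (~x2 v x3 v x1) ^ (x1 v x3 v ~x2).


Identify each distinct variable in the formula.
Variables found: x1, x2, x3.
Total distinct variables = 3.

3


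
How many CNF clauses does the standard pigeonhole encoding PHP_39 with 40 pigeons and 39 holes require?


The PHP encoding has two parts:
1) At-least-one-hole clauses: 40 (one per pigeon, each with 39 literals).
2) At-most-one-pigeon-per-hole clauses: 39 holes * C(40,2) = 39 * 780 = 30420.
Total clauses = 40 + 30420 = 30460.

30460


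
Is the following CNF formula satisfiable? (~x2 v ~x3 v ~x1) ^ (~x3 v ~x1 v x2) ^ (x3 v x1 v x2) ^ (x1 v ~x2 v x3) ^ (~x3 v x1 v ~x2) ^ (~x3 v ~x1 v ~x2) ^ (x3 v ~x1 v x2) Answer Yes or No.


Check all 8 possible truth assignments.
Number of satisfying assignments found: 2.
The formula is satisfiable.

Yes


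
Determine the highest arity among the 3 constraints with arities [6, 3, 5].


The arities are: 6, 3, 5.
Scan for the maximum value.
Maximum arity = 6.

6


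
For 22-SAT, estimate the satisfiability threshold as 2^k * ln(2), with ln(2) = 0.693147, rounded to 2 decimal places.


Using the asymptotic formula: threshold ~ 2^k * ln(2).
2^22 = 4194304.
4194304 * 0.693147 = 2907269.23.

2907269.23


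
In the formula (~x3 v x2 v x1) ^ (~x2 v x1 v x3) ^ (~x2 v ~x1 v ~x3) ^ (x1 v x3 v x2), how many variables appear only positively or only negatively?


A pure literal appears in only one polarity across all clauses.
No pure literals found.
Count = 0.

0


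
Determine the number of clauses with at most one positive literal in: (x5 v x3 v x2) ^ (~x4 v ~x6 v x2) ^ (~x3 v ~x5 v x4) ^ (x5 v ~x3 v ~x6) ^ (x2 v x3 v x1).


A Horn clause has at most one positive literal.
Clause 1: 3 positive lit(s) -> not Horn
Clause 2: 1 positive lit(s) -> Horn
Clause 3: 1 positive lit(s) -> Horn
Clause 4: 1 positive lit(s) -> Horn
Clause 5: 3 positive lit(s) -> not Horn
Total Horn clauses = 3.

3


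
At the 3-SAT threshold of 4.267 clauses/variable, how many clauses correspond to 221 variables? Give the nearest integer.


The 3-SAT phase transition occurs at approximately 4.267 clauses per variable.
m = 4.267 * 221 = 943.007.
Rounded to nearest integer: 943.

943


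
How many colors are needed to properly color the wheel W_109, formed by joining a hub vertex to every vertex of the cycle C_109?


W_109 consists of the cycle C_109 together with a hub vertex adjacent to every cycle vertex.
The cycle C_109 needs 3 colors (odd cycle -> 3).
The hub is adjacent to every cycle vertex, so it must receive a new color distinct from all of them.
Chromatic number = 3 + 1 = 4.

4


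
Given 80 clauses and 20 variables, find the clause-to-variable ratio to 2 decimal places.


Clause-to-variable ratio = clauses / variables.
80 / 20 = 4.0.

4.0


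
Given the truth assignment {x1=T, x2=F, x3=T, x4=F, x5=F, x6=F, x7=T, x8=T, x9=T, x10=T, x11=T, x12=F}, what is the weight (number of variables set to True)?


The weight is the number of variables assigned True.
True variables: x1, x3, x7, x8, x9, x10, x11.
Weight = 7.

7


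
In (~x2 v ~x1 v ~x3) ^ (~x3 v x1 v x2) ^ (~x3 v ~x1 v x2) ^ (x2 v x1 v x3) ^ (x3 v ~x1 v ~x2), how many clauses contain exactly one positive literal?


A definite clause has exactly one positive literal.
Clause 1: 0 positive -> not definite
Clause 2: 2 positive -> not definite
Clause 3: 1 positive -> definite
Clause 4: 3 positive -> not definite
Clause 5: 1 positive -> definite
Definite clause count = 2.

2


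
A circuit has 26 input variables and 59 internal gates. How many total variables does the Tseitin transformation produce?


The Tseitin transformation introduces one auxiliary variable per gate.
Total variables = inputs + gates = 26 + 59 = 85.

85


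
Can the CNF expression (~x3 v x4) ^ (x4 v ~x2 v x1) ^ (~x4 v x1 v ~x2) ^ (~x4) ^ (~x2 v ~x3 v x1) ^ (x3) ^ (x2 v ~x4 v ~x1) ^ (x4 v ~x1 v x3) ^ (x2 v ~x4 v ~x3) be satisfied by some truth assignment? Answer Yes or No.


Check all 16 possible truth assignments.
Number of satisfying assignments found: 0.
The formula is unsatisfiable.

No


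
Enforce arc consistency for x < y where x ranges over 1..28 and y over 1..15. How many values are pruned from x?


For the constraint x < y, x needs a supporting value in y's domain.
x can be at most 14 (one less than y's maximum).
Valid x values from domain: 14 out of 28.
Pruned = 28 - 14 = 14.

14


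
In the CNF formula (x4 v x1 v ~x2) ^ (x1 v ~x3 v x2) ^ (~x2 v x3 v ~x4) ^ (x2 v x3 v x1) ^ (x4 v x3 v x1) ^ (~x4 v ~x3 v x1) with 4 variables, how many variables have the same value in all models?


Find all satisfying assignments: 7 model(s).
Check which variables have the same value in every model.
Fixed variables: x1=T.
Backbone size = 1.

1


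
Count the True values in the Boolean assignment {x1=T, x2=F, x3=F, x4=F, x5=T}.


The weight is the number of variables assigned True.
True variables: x1, x5.
Weight = 2.

2


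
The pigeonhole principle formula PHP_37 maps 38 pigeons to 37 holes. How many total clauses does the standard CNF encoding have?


The PHP encoding has two parts:
1) At-least-one-hole clauses: 38 (one per pigeon, each with 37 literals).
2) At-most-one-pigeon-per-hole clauses: 37 holes * C(38,2) = 37 * 703 = 26011.
Total clauses = 38 + 26011 = 26049.

26049


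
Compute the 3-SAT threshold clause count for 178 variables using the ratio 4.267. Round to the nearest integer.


The 3-SAT phase transition occurs at approximately 4.267 clauses per variable.
m = 4.267 * 178 = 759.526.
Rounded to nearest integer: 760.

760


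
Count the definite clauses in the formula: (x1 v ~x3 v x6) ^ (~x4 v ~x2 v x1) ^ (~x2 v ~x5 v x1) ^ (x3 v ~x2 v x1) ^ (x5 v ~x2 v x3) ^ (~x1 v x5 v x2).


A definite clause has exactly one positive literal.
Clause 1: 2 positive -> not definite
Clause 2: 1 positive -> definite
Clause 3: 1 positive -> definite
Clause 4: 2 positive -> not definite
Clause 5: 2 positive -> not definite
Clause 6: 2 positive -> not definite
Definite clause count = 2.

2


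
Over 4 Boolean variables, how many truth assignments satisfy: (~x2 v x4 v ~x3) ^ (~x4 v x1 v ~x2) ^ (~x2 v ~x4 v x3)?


Enumerate all 16 truth assignments over 4 variables.
Test each against every clause.
Satisfying assignments found: 11.

11


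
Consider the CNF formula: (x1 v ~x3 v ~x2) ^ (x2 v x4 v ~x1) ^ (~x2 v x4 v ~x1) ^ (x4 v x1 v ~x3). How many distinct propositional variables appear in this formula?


Identify each distinct variable in the formula.
Variables found: x1, x2, x3, x4.
Total distinct variables = 4.

4


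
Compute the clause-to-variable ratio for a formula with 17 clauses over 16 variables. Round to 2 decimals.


Clause-to-variable ratio = clauses / variables.
17 / 16 = 1.06.

1.06


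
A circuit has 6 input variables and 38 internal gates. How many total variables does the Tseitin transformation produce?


The Tseitin transformation introduces one auxiliary variable per gate.
Total variables = inputs + gates = 6 + 38 = 44.

44


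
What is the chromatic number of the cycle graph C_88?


A cycle on an even number of vertices is bipartite: alternate two colors around the cycle.
Since 88 is even, two colors suffice, and at least two are needed because the graph has edges.
Chromatic number = 2.

2


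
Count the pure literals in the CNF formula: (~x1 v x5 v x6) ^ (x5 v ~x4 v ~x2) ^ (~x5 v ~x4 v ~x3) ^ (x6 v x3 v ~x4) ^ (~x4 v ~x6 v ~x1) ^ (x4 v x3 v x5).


A pure literal appears in only one polarity across all clauses.
Pure literals: x1 (negative only), x2 (negative only).
Count = 2.

2


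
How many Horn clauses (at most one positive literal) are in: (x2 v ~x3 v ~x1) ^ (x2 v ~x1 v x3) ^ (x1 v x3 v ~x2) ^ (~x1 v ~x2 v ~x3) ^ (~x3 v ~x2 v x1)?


A Horn clause has at most one positive literal.
Clause 1: 1 positive lit(s) -> Horn
Clause 2: 2 positive lit(s) -> not Horn
Clause 3: 2 positive lit(s) -> not Horn
Clause 4: 0 positive lit(s) -> Horn
Clause 5: 1 positive lit(s) -> Horn
Total Horn clauses = 3.

3


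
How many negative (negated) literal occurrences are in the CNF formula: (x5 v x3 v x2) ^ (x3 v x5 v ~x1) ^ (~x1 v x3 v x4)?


Scan each clause for negated literals.
Clause 1: 0 negative; Clause 2: 1 negative; Clause 3: 1 negative.
Total negative literal occurrences = 2.

2


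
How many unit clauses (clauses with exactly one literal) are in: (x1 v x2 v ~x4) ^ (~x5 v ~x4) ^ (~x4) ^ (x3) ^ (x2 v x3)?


A unit clause contains exactly one literal.
Unit clauses found: (~x4), (x3).
Count = 2.

2


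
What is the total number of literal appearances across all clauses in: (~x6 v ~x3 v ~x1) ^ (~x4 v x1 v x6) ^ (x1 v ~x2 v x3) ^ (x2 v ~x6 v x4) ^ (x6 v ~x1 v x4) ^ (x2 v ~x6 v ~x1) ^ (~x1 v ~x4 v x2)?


Clause lengths: 3, 3, 3, 3, 3, 3, 3.
Sum = 3 + 3 + 3 + 3 + 3 + 3 + 3 = 21.

21


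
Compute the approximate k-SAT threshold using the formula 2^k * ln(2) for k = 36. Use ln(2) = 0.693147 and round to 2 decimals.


Using the asymptotic formula: threshold ~ 2^k * ln(2).
2^36 = 68719476736.
68719476736 * 0.693147 = 47632699141.13.

47632699141.13


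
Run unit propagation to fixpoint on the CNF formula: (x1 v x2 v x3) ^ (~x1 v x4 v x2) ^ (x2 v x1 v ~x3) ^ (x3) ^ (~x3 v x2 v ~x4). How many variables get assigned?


Unit propagation repeatedly assigns the literal in any unit clause, then simplifies.
Assignments in order: x3 = T.
No further unit clauses remain.
Total variables assigned = 1.

1


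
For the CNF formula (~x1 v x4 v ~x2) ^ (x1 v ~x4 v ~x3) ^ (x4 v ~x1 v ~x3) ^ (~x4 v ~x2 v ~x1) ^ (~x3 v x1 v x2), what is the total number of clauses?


Each group enclosed in parentheses joined by ^ is one clause.
Counting the conjuncts: 5 clauses.

5


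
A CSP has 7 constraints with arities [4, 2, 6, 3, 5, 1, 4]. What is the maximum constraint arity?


The arities are: 4, 2, 6, 3, 5, 1, 4.
Scan for the maximum value.
Maximum arity = 6.

6


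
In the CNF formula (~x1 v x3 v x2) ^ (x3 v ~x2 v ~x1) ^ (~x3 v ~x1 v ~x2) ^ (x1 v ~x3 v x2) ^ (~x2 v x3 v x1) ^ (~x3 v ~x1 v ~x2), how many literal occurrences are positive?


Scan each clause for unnegated literals.
Clause 1: 2 positive; Clause 2: 1 positive; Clause 3: 0 positive; Clause 4: 2 positive; Clause 5: 2 positive; Clause 6: 0 positive.
Total positive literal occurrences = 7.

7


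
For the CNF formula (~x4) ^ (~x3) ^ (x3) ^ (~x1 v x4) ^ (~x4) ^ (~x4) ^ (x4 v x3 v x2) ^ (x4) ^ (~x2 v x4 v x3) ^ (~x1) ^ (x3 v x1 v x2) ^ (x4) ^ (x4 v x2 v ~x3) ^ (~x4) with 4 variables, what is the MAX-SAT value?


Enumerate all 16 truth assignments.
For each, count how many of the 14 clauses are satisfied.
The formula is not fully satisfiable, so the maximum is below 14.
Maximum simultaneously satisfiable clauses = 11.

11


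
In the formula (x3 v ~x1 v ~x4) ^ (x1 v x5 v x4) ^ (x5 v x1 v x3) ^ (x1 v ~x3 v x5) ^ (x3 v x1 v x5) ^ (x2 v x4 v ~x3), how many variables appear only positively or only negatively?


A pure literal appears in only one polarity across all clauses.
Pure literals: x2 (positive only), x5 (positive only).
Count = 2.

2


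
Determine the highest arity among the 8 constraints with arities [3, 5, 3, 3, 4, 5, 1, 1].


The arities are: 3, 5, 3, 3, 4, 5, 1, 1.
Scan for the maximum value.
Maximum arity = 5.

5


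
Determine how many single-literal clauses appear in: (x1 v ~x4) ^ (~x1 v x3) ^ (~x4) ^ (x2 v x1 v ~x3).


A unit clause contains exactly one literal.
Unit clauses found: (~x4).
Count = 1.

1


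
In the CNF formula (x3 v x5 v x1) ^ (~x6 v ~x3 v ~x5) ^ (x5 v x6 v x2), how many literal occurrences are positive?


Scan each clause for unnegated literals.
Clause 1: 3 positive; Clause 2: 0 positive; Clause 3: 3 positive.
Total positive literal occurrences = 6.

6


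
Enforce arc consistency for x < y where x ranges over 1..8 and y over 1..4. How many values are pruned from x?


For the constraint x < y, x needs a supporting value in y's domain.
x can be at most 3 (one less than y's maximum).
Valid x values from domain: 3 out of 8.
Pruned = 8 - 3 = 5.

5


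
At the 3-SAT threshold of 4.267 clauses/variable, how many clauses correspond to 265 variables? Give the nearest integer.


The 3-SAT phase transition occurs at approximately 4.267 clauses per variable.
m = 4.267 * 265 = 1130.755.
Rounded to nearest integer: 1131.

1131


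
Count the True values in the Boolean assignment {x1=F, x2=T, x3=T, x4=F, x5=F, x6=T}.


The weight is the number of variables assigned True.
True variables: x2, x3, x6.
Weight = 3.

3


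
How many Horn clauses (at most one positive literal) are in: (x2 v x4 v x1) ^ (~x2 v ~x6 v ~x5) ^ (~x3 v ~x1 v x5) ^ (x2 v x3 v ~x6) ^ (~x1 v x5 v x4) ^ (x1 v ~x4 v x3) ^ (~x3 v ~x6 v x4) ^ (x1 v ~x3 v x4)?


A Horn clause has at most one positive literal.
Clause 1: 3 positive lit(s) -> not Horn
Clause 2: 0 positive lit(s) -> Horn
Clause 3: 1 positive lit(s) -> Horn
Clause 4: 2 positive lit(s) -> not Horn
Clause 5: 2 positive lit(s) -> not Horn
Clause 6: 2 positive lit(s) -> not Horn
Clause 7: 1 positive lit(s) -> Horn
Clause 8: 2 positive lit(s) -> not Horn
Total Horn clauses = 3.

3


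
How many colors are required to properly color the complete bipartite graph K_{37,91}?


K_{37,91} is bipartite by definition: the two parts are independent sets, with every edge crossing between them.
Color all vertices in one part with color 1 and all vertices in the other part with color 2.
Since the graph has at least one edge, one color does not suffice.
Chromatic number = 2.

2


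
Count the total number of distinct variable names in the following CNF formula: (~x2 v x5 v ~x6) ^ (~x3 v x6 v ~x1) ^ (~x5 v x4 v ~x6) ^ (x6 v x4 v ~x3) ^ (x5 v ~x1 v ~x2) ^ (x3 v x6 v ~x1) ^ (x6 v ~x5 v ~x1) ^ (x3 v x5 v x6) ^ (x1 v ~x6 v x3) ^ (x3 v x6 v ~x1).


Identify each distinct variable in the formula.
Variables found: x1, x2, x3, x4, x5, x6.
Total distinct variables = 6.

6


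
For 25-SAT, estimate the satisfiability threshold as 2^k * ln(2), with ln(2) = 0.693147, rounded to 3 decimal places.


Using the asymptotic formula: threshold ~ 2^k * ln(2).
2^25 = 33554432.
33554432 * 0.693147 = 23258153.878.

23258153.878


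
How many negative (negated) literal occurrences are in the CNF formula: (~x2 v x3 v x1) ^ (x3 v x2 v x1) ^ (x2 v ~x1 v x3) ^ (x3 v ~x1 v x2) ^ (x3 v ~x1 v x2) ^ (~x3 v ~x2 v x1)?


Scan each clause for negated literals.
Clause 1: 1 negative; Clause 2: 0 negative; Clause 3: 1 negative; Clause 4: 1 negative; Clause 5: 1 negative; Clause 6: 2 negative.
Total negative literal occurrences = 6.

6


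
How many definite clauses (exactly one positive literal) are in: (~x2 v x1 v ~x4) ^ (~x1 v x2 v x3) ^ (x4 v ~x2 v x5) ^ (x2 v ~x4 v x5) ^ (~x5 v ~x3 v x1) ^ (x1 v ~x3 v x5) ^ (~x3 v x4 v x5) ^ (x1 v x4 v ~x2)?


A definite clause has exactly one positive literal.
Clause 1: 1 positive -> definite
Clause 2: 2 positive -> not definite
Clause 3: 2 positive -> not definite
Clause 4: 2 positive -> not definite
Clause 5: 1 positive -> definite
Clause 6: 2 positive -> not definite
Clause 7: 2 positive -> not definite
Clause 8: 2 positive -> not definite
Definite clause count = 2.

2


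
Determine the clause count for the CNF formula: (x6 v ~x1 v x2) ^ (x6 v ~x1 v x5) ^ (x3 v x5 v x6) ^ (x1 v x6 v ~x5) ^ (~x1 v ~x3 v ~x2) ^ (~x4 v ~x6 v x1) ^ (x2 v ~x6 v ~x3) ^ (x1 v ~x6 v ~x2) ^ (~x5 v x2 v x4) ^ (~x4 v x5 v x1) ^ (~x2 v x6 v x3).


Each group enclosed in parentheses joined by ^ is one clause.
Counting the conjuncts: 11 clauses.

11


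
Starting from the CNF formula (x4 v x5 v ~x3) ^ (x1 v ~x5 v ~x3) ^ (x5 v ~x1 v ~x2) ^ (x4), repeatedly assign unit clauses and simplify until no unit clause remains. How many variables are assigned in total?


Unit propagation repeatedly assigns the literal in any unit clause, then simplifies.
Assignments in order: x4 = T.
No further unit clauses remain.
Total variables assigned = 1.

1


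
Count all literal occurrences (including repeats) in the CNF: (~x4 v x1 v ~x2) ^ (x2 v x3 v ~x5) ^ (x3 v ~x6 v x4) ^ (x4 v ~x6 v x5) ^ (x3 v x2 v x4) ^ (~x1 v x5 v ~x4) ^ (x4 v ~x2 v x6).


Clause lengths: 3, 3, 3, 3, 3, 3, 3.
Sum = 3 + 3 + 3 + 3 + 3 + 3 + 3 = 21.

21


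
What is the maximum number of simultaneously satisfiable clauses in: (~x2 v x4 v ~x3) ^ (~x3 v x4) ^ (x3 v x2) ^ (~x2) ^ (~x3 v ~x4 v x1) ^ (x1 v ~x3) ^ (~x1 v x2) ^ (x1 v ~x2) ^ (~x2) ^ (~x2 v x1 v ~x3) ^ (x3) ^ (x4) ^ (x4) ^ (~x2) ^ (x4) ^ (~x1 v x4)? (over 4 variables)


Enumerate all 16 truth assignments.
For each, count how many of the 16 clauses are satisfied.
The formula is not fully satisfiable, so the maximum is below 16.
Maximum simultaneously satisfiable clauses = 15.

15


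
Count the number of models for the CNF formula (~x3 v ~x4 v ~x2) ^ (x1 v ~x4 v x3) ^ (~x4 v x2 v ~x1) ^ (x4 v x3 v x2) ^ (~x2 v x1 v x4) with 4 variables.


Enumerate all 16 truth assignments over 4 variables.
Test each against every clause.
Satisfying assignments found: 6.

6


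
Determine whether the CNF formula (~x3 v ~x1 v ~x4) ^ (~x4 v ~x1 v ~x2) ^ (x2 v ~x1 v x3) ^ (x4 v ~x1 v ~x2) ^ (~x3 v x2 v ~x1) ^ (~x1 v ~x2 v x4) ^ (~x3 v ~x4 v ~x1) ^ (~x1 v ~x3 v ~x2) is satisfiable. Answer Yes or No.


Check all 16 possible truth assignments.
Number of satisfying assignments found: 8.
The formula is satisfiable.

Yes


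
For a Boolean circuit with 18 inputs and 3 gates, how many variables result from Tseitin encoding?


The Tseitin transformation introduces one auxiliary variable per gate.
Total variables = inputs + gates = 18 + 3 = 21.

21


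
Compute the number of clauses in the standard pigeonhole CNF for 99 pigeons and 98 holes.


The PHP encoding has two parts:
1) At-least-one-hole clauses: 99 (one per pigeon, each with 98 literals).
2) At-most-one-pigeon-per-hole clauses: 98 holes * C(99,2) = 98 * 4851 = 475398.
Total clauses = 99 + 475398 = 475497.

475497


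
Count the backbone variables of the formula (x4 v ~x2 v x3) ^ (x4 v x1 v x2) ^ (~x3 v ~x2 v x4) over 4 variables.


Find all satisfying assignments: 10 model(s).
Check which variables have the same value in every model.
No variable is fixed across all models.
Backbone size = 0.

0


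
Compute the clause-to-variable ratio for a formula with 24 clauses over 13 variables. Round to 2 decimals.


Clause-to-variable ratio = clauses / variables.
24 / 13 = 1.85.

1.85


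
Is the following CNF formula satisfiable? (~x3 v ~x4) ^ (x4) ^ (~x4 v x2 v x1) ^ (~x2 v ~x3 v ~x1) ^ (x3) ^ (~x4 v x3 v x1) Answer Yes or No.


Check all 16 possible truth assignments.
Number of satisfying assignments found: 0.
The formula is unsatisfiable.

No


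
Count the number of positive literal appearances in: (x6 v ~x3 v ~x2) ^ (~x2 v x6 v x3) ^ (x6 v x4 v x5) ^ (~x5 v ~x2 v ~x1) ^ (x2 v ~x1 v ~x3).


Scan each clause for unnegated literals.
Clause 1: 1 positive; Clause 2: 2 positive; Clause 3: 3 positive; Clause 4: 0 positive; Clause 5: 1 positive.
Total positive literal occurrences = 7.

7


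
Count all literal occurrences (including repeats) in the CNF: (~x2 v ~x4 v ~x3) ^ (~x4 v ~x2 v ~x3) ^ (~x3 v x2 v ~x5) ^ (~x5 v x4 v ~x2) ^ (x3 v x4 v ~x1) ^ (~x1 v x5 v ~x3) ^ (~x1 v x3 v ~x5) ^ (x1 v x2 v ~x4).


Clause lengths: 3, 3, 3, 3, 3, 3, 3, 3.
Sum = 3 + 3 + 3 + 3 + 3 + 3 + 3 + 3 = 24.

24


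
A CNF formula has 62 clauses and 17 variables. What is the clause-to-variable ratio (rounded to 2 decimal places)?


Clause-to-variable ratio = clauses / variables.
62 / 17 = 3.65.

3.65


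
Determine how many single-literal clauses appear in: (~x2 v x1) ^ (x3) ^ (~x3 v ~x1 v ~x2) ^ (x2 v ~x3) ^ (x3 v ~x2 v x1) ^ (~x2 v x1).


A unit clause contains exactly one literal.
Unit clauses found: (x3).
Count = 1.

1


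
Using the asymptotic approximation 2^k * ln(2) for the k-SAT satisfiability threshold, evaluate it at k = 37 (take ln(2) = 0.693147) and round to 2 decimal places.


Using the asymptotic formula: threshold ~ 2^k * ln(2).
2^37 = 137438953472.
137438953472 * 0.693147 = 95265398282.26.

95265398282.26


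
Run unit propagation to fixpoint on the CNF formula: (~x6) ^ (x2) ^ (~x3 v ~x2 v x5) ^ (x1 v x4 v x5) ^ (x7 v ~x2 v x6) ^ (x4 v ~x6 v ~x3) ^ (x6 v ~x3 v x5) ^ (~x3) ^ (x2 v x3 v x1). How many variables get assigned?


Unit propagation repeatedly assigns the literal in any unit clause, then simplifies.
Assignments in order: x6 = F, x2 = T, x7 = T, x3 = F.
No further unit clauses remain.
Total variables assigned = 4.

4


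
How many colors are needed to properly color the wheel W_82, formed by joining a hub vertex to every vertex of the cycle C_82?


W_82 consists of the cycle C_82 together with a hub vertex adjacent to every cycle vertex.
The cycle C_82 needs 2 colors (even cycle -> 2).
The hub is adjacent to every cycle vertex, so it must receive a new color distinct from all of them.
Chromatic number = 2 + 1 = 3.

3


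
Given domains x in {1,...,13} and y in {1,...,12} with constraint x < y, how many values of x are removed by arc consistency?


For the constraint x < y, x needs a supporting value in y's domain.
x can be at most 11 (one less than y's maximum).
Valid x values from domain: 11 out of 13.
Pruned = 13 - 11 = 2.

2


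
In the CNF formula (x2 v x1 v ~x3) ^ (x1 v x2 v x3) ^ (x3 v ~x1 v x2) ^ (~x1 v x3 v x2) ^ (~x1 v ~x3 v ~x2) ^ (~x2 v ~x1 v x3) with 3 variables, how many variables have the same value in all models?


Find all satisfying assignments: 3 model(s).
Check which variables have the same value in every model.
No variable is fixed across all models.
Backbone size = 0.

0


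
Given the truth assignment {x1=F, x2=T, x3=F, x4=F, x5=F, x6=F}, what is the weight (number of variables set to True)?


The weight is the number of variables assigned True.
True variables: x2.
Weight = 1.

1


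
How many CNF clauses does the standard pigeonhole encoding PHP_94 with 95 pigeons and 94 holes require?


The PHP encoding has two parts:
1) At-least-one-hole clauses: 95 (one per pigeon, each with 94 literals).
2) At-most-one-pigeon-per-hole clauses: 94 holes * C(95,2) = 94 * 4465 = 419710.
Total clauses = 95 + 419710 = 419805.

419805


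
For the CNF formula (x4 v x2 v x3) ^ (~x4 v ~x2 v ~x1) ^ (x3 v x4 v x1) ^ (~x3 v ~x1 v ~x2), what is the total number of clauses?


Each group enclosed in parentheses joined by ^ is one clause.
Counting the conjuncts: 4 clauses.

4


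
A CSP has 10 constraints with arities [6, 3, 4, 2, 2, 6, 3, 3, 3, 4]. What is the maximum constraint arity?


The arities are: 6, 3, 4, 2, 2, 6, 3, 3, 3, 4.
Scan for the maximum value.
Maximum arity = 6.

6


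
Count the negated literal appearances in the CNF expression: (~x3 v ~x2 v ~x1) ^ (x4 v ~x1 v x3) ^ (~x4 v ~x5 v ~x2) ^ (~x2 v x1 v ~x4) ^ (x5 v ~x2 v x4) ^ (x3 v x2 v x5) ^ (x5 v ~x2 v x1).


Scan each clause for negated literals.
Clause 1: 3 negative; Clause 2: 1 negative; Clause 3: 3 negative; Clause 4: 2 negative; Clause 5: 1 negative; Clause 6: 0 negative; Clause 7: 1 negative.
Total negative literal occurrences = 11.

11


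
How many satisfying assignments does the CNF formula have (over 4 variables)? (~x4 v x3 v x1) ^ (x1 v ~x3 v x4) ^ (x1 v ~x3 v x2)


Enumerate all 16 truth assignments over 4 variables.
Test each against every clause.
Satisfying assignments found: 11.

11


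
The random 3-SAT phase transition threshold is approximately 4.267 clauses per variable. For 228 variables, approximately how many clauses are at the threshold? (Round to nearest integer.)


The 3-SAT phase transition occurs at approximately 4.267 clauses per variable.
m = 4.267 * 228 = 972.876.
Rounded to nearest integer: 973.

973


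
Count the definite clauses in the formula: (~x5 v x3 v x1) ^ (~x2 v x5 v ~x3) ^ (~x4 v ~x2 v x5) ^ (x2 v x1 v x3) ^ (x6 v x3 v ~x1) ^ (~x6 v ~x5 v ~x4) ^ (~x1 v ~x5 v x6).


A definite clause has exactly one positive literal.
Clause 1: 2 positive -> not definite
Clause 2: 1 positive -> definite
Clause 3: 1 positive -> definite
Clause 4: 3 positive -> not definite
Clause 5: 2 positive -> not definite
Clause 6: 0 positive -> not definite
Clause 7: 1 positive -> definite
Definite clause count = 3.

3


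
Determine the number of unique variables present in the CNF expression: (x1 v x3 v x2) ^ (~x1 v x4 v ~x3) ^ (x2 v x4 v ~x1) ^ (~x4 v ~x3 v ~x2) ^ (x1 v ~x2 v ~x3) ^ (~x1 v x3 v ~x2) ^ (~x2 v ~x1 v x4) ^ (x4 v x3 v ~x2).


Identify each distinct variable in the formula.
Variables found: x1, x2, x3, x4.
Total distinct variables = 4.

4


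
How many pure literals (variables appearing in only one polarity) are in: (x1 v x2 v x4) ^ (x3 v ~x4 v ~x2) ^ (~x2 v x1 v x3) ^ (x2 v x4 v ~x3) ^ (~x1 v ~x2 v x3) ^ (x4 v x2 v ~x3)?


A pure literal appears in only one polarity across all clauses.
No pure literals found.
Count = 0.

0


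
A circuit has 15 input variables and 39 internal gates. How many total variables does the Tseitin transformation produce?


The Tseitin transformation introduces one auxiliary variable per gate.
Total variables = inputs + gates = 15 + 39 = 54.

54


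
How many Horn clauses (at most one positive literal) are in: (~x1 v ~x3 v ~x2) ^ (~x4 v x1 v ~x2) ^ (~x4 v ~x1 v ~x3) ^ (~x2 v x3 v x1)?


A Horn clause has at most one positive literal.
Clause 1: 0 positive lit(s) -> Horn
Clause 2: 1 positive lit(s) -> Horn
Clause 3: 0 positive lit(s) -> Horn
Clause 4: 2 positive lit(s) -> not Horn
Total Horn clauses = 3.

3


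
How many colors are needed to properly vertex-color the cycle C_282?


A cycle on an even number of vertices is bipartite: alternate two colors around the cycle.
Since 282 is even, two colors suffice, and at least two are needed because the graph has edges.
Chromatic number = 2.

2


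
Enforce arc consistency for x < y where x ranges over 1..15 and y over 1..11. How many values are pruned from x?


For the constraint x < y, x needs a supporting value in y's domain.
x can be at most 10 (one less than y's maximum).
Valid x values from domain: 10 out of 15.
Pruned = 15 - 10 = 5.

5


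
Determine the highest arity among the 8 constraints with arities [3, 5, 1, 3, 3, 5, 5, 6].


The arities are: 3, 5, 1, 3, 3, 5, 5, 6.
Scan for the maximum value.
Maximum arity = 6.

6


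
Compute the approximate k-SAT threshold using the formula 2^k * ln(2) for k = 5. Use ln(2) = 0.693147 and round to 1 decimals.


Using the asymptotic formula: threshold ~ 2^k * ln(2).
2^5 = 32.
32 * 0.693147 = 22.2.

22.2


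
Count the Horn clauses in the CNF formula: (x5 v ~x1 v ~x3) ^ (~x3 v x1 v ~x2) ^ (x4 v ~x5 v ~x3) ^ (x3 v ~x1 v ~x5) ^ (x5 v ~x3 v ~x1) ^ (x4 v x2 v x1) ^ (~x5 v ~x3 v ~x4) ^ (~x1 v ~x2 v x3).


A Horn clause has at most one positive literal.
Clause 1: 1 positive lit(s) -> Horn
Clause 2: 1 positive lit(s) -> Horn
Clause 3: 1 positive lit(s) -> Horn
Clause 4: 1 positive lit(s) -> Horn
Clause 5: 1 positive lit(s) -> Horn
Clause 6: 3 positive lit(s) -> not Horn
Clause 7: 0 positive lit(s) -> Horn
Clause 8: 1 positive lit(s) -> Horn
Total Horn clauses = 7.

7


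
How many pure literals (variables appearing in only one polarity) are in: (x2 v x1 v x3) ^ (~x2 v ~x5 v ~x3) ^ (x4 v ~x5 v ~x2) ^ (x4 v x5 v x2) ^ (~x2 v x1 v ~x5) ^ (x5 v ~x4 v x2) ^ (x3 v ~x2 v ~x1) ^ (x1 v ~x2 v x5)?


A pure literal appears in only one polarity across all clauses.
No pure literals found.
Count = 0.

0


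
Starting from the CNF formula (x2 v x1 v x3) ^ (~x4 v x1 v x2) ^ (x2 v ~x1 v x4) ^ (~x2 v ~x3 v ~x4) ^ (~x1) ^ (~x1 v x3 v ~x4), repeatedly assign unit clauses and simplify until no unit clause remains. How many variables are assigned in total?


Unit propagation repeatedly assigns the literal in any unit clause, then simplifies.
Assignments in order: x1 = F.
No further unit clauses remain.
Total variables assigned = 1.

1


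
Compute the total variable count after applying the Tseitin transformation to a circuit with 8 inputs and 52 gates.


The Tseitin transformation introduces one auxiliary variable per gate.
Total variables = inputs + gates = 8 + 52 = 60.

60


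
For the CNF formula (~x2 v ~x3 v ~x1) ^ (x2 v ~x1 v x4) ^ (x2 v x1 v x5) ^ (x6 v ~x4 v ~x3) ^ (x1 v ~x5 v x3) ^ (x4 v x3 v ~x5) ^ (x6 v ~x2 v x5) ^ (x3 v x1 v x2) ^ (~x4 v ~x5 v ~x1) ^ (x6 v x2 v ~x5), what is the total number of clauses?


Each group enclosed in parentheses joined by ^ is one clause.
Counting the conjuncts: 10 clauses.

10


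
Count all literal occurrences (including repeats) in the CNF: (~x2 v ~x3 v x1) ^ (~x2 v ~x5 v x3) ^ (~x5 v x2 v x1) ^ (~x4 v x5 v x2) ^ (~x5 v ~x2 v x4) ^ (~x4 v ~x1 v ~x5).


Clause lengths: 3, 3, 3, 3, 3, 3.
Sum = 3 + 3 + 3 + 3 + 3 + 3 = 18.

18


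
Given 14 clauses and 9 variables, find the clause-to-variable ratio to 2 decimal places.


Clause-to-variable ratio = clauses / variables.
14 / 9 = 1.56.

1.56


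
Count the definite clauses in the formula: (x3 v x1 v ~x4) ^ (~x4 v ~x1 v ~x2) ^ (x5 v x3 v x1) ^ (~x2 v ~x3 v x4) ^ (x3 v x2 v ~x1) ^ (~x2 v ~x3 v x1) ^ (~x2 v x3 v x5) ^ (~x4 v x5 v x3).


A definite clause has exactly one positive literal.
Clause 1: 2 positive -> not definite
Clause 2: 0 positive -> not definite
Clause 3: 3 positive -> not definite
Clause 4: 1 positive -> definite
Clause 5: 2 positive -> not definite
Clause 6: 1 positive -> definite
Clause 7: 2 positive -> not definite
Clause 8: 2 positive -> not definite
Definite clause count = 2.

2


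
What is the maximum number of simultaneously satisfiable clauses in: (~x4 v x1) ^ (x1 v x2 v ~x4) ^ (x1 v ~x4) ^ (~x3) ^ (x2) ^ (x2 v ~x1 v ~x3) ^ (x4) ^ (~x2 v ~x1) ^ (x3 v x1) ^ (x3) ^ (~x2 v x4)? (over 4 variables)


Enumerate all 16 truth assignments.
For each, count how many of the 11 clauses are satisfied.
The formula is not fully satisfiable, so the maximum is below 11.
Maximum simultaneously satisfiable clauses = 9.

9
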